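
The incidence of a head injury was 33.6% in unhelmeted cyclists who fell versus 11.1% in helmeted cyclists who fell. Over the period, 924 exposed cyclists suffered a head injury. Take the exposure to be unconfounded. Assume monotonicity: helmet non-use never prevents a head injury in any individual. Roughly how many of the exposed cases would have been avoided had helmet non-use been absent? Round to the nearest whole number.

about 619 cases

p₁ = 0.336, p₀ = 0.111.
PN = (p₁ − p₀)/p₁ = (0.336 − 0.111) / 0.336 ≈ 0.66964.
Attributable cases ≈ PN × (exposed cases) = 0.66964 × 924 ≈ 618.75.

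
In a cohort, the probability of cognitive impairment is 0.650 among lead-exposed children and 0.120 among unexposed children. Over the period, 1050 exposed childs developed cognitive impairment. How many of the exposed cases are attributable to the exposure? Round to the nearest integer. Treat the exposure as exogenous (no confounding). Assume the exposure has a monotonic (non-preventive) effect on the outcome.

Let p₁ = 0.65, p₀ = 0.12.
PN = (p₁ − p₀)/p₁ = (0.65 − 0.12) / 0.65 ≈ 0.81538.
Attributable cases ≈ PN × (exposed cases) = 0.81538 × 1050 ≈ 856.15.

about 856 cases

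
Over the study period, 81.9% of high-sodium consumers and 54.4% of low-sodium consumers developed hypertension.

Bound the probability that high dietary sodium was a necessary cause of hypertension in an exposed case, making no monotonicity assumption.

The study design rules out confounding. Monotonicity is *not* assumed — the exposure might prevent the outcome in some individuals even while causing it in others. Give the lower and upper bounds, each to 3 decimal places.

p₁ = 0.819, p₀ = 0.544.
Under exogeneity alone the bounds on PN are max{0,(p₁−p₀)/p₁} ≤ PN ≤ min{1,(1−p₀)/p₁}.
  lower = (p₁ − p₀)/p₁ = 0.275 / 0.819 ≈ 0.3358
  upper = min{1, (1 − p₀)/p₁} = 0.456 / 0.819 ≈ 0.5568

0.336 ≤ PN ≤ 0.557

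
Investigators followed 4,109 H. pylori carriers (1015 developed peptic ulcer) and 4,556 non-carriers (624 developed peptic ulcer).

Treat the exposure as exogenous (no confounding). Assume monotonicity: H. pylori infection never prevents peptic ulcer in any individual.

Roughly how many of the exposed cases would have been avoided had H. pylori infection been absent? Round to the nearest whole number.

p₁ = P(outcome | exposed) = 1015/4109 = 0.24702
p₀ = P(outcome | unexposed) = 624/4556 = 0.13696
PN = (p₁ − p₀)/p₁ = (0.24702 − 0.13696) / 0.24702 ≈ 0.44554.
Attributable cases ≈ PN × (exposed cases) = 0.44554 × 1015 ≈ 452.22.

about 452 cases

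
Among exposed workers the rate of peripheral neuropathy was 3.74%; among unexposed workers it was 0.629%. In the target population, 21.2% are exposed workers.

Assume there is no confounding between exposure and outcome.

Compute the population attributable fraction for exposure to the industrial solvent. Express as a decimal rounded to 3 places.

p₁ = 0.0374, p₀ = 0.00629.
Overall risk P(Y=1) = π·p₁ + (1−π)·p₀ = 0.212×0.0374 + 0.788×0.00629 = 0.012885.
Under exogeneity, PAF = [P(Y=1) − p₀] / P(Y=1).
PAF = (0.012885 − 0.00629) / 0.012885 ≈ 0.5118

PAF ≈ 0.512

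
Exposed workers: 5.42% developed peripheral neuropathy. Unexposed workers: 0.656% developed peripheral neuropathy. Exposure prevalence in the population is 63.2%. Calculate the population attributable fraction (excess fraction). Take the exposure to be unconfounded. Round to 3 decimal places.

p₁ = 0.0542, p₀ = 0.00656.
Overall risk P(Y=1) = π·p₁ + (1−π)·p₀ = 0.632×0.0542 + 0.368×0.00656 = 0.036668.
Under exogeneity, PAF = [P(Y=1) − p₀] / P(Y=1).
PAF = (0.036668 − 0.00656) / 0.036668 ≈ 0.8211

PAF ≈ 0.821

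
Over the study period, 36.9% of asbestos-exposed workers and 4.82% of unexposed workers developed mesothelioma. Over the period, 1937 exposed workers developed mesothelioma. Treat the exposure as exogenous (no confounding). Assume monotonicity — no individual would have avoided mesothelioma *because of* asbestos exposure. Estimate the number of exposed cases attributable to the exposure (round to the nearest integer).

about 1684 cases

p₁ = 0.369, p₀ = 0.0482.
PN = (p₁ − p₀)/p₁ = (0.369 − 0.0482) / 0.369 ≈ 0.86938.
Attributable cases ≈ PN × (exposed cases) = 0.86938 × 1937 ≈ 1683.98.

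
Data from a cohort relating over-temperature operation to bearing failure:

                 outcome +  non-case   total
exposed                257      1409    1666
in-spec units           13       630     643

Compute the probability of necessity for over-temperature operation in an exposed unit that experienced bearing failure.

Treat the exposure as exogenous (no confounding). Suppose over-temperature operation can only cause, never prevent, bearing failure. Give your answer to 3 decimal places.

p₁ = P(outcome | exposed) = 257/1666 = 0.15426
p₀ = P(outcome | unexposed) = 13/643 = 0.020218
Under exogeneity and monotonicity, PN = (p₁ − p₀)/p₁.
PN = (0.15426 − 0.020218) / 0.15426 ≈ 0.8689

PN ≈ 0.869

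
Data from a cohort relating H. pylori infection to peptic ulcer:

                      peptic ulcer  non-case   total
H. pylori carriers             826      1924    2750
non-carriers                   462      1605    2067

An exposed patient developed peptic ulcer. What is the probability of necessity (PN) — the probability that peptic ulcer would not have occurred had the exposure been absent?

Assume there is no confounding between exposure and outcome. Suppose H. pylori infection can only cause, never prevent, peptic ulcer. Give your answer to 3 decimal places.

PN ≈ 0.256

p₁ = P(outcome | exposed) = 826/2750 = 0.30036
p₀ = P(outcome | unexposed) = 462/2067 = 0.22351
Under exogeneity and monotonicity, PN = (p₁ − p₀)/p₁.
PN = (0.30036 − 0.22351) / 0.30036 ≈ 0.2559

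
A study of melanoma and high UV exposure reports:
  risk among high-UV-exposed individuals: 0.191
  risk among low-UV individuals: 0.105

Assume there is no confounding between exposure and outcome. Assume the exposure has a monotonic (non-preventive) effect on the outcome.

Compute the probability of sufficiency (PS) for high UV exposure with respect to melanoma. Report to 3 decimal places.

Let p₁ = 0.191, p₀ = 0.105.
Under exogeneity and monotonicity, PS = (p₁ − p₀) / (1 − p₀).
PS = (0.191 − 0.105) / (1 − 0.105) = 0.086 / 0.895 ≈ 0.0961

PS ≈ 0.096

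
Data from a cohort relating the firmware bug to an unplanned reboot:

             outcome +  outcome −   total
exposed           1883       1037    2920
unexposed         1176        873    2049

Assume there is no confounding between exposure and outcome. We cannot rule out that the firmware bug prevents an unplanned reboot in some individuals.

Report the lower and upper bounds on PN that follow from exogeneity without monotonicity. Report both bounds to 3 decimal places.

p₁ = P(outcome | exposed) = 1883/2920 = 0.64486
p₀ = P(outcome | unexposed) = 1176/2049 = 0.57394
Under exogeneity alone the bounds on PN are max{0,(p₁−p₀)/p₁} ≤ PN ≤ min{1,(1−p₀)/p₁}.
  lower = (p₁ − p₀)/p₁ = 0.070925 / 0.64486 ≈ 0.1100
  upper = min{1, (1 − p₀)/p₁} = 0.42606 / 0.64486 ≈ 0.6607

0.110 ≤ PN ≤ 0.661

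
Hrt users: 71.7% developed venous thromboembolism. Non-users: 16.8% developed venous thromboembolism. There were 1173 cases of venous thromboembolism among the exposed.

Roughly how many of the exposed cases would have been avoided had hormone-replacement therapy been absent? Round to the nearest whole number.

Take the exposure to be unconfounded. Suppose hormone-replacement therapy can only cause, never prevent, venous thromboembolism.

p₁ = 0.717, p₀ = 0.168.
PN = (p₁ − p₀)/p₁ = (0.717 − 0.168) / 0.717 ≈ 0.76569.
Attributable cases ≈ PN × (exposed cases) = 0.76569 × 1173 ≈ 898.15.

about 898 cases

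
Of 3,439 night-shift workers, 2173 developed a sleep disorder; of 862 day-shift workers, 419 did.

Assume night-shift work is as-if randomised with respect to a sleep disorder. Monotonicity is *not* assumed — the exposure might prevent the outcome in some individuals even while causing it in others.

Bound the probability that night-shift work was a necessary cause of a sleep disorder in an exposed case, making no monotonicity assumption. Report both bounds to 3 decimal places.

p₁ = P(outcome | exposed) = 2173/3439 = 0.63187
p₀ = P(outcome | unexposed) = 419/862 = 0.48608
Under exogeneity alone the bounds on PN are max{0,(p₁−p₀)/p₁} ≤ PN ≤ min{1,(1−p₀)/p₁}.
  lower = (p₁ − p₀)/p₁ = 0.14579 / 0.63187 ≈ 0.2307
  upper = min{1, (1 − p₀)/p₁} = 0.51392 / 0.63187 ≈ 0.8133

0.231 ≤ PN ≤ 0.813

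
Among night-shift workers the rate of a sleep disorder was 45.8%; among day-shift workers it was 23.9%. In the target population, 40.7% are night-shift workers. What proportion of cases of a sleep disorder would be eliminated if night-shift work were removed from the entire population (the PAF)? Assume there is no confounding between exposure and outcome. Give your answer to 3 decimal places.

PAF ≈ 0.272

p₁ = 0.458, p₀ = 0.239.
Overall risk P(Y=1) = π·p₁ + (1−π)·p₀ = 0.407×0.458 + 0.593×0.239 = 0.32813.
Under exogeneity, PAF = [P(Y=1) − p₀] / P(Y=1).
PAF = (0.32813 − 0.239) / 0.32813 ≈ 0.2716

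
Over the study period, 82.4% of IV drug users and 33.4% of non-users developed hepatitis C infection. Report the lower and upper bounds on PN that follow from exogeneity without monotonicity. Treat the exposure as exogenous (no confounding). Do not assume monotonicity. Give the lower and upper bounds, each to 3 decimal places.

0.595 ≤ PN ≤ 0.808

p₁ = 0.824, p₀ = 0.334.
Under exogeneity alone the bounds on PN are max{0,(p₁−p₀)/p₁} ≤ PN ≤ min{1,(1−p₀)/p₁}.
  lower = (p₁ − p₀)/p₁ = 0.49 / 0.824 ≈ 0.5947
  upper = min{1, (1 − p₀)/p₁} = 0.666 / 0.824 ≈ 0.8083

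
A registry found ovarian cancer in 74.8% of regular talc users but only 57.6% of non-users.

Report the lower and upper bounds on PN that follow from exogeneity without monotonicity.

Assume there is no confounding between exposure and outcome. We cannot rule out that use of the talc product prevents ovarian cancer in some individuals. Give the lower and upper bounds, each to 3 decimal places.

0.230 ≤ PN ≤ 0.567

p₁ = 0.748, p₀ = 0.576.
Under exogeneity alone the bounds on PN are max{0,(p₁−p₀)/p₁} ≤ PN ≤ min{1,(1−p₀)/p₁}.
  lower = (p₁ − p₀)/p₁ = 0.172 / 0.748 ≈ 0.2299
  upper = min{1, (1 − p₀)/p₁} = 0.424 / 0.748 ≈ 0.5668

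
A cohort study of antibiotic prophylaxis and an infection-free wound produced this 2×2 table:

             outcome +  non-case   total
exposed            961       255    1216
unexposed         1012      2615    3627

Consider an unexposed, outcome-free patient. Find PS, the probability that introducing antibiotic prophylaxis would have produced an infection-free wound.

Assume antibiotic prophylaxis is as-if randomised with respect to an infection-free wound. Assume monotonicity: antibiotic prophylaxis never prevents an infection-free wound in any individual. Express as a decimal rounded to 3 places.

PS ≈ 0.709

p₁ = P(outcome | exposed) = 961/1216 = 0.7903
p₀ = P(outcome | unexposed) = 1012/3627 = 0.27902
Under exogeneity and monotonicity, PS = (p₁ − p₀)/(1 − p₀).
PS = (0.7903 − 0.27902) / 0.72098 ≈ 0.7091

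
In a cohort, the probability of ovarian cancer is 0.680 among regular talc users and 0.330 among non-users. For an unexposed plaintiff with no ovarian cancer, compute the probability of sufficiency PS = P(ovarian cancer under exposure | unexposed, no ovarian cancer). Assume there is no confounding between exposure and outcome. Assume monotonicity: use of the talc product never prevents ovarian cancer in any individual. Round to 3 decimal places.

PS ≈ 0.522

Let p₁ = 0.68, p₀ = 0.33.
Under exogeneity and monotonicity, PS = (p₁ − p₀) / (1 − p₀).
PS = (0.68 − 0.33) / (1 − 0.33) = 0.35 / 0.67 ≈ 0.5224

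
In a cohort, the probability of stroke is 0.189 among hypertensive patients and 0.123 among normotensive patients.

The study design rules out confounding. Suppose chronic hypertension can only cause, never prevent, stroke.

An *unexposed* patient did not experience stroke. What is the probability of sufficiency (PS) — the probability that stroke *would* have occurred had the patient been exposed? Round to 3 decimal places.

Let p₁ = 0.189, p₀ = 0.123.
Under exogeneity and monotonicity, PS = (p₁ − p₀) / (1 − p₀).
PS = (0.189 − 0.123) / (1 − 0.123) = 0.066 / 0.877 ≈ 0.0753

PS ≈ 0.075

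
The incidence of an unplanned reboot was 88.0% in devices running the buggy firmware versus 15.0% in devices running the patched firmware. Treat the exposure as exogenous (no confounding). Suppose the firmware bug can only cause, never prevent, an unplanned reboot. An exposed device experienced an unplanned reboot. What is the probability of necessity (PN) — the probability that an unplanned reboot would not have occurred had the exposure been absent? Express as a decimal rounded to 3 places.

p₁ = 0.88, p₀ = 0.15.
Under exogeneity and monotonicity, PN = (p₁ − p₀) / p₁.
PN = (0.88 − 0.15) / 0.88 = 0.73 / 0.88 ≈ 0.8295

PN ≈ 0.830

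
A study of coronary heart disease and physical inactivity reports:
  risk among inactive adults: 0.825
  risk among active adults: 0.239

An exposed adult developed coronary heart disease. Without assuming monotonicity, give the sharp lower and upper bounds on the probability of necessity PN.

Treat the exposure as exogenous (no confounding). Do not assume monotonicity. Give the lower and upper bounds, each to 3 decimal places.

Let p₁ = 0.825, p₀ = 0.239.
Under exogeneity alone the bounds on PN are max{0,(p₁−p₀)/p₁} ≤ PN ≤ min{1,(1−p₀)/p₁}.
  lower = (p₁ − p₀)/p₁ = 0.586 / 0.825 ≈ 0.7103
  upper = min{1, (1 − p₀)/p₁} = 0.761 / 0.825 ≈ 0.9224

0.710 ≤ PN ≤ 0.922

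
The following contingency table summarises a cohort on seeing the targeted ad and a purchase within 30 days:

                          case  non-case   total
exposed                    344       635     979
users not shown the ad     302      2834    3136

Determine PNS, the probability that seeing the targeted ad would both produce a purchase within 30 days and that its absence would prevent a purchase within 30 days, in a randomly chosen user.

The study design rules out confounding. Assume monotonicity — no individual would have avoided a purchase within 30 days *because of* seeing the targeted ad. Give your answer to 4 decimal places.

PNS ≈ 0.2551

p₁ = P(outcome | exposed) = 344/979 = 0.35138
p₀ = P(outcome | unexposed) = 302/3136 = 0.096301
Under exogeneity and monotonicity, PNS = p₁ − p₀.
PNS = 0.35138 − 0.096301 = 0.25508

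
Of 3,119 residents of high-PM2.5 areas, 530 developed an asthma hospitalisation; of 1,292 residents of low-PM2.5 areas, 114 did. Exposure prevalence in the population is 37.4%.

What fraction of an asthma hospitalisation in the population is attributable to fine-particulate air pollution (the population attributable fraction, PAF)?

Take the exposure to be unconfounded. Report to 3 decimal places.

PAF ≈ 0.257

p₁ = P(outcome | exposed) = 530/3119 = 0.16993
p₀ = P(outcome | unexposed) = 114/1292 = 0.088235
Overall risk P(Y=1) = π·p₁ + (1−π)·p₀ = 0.374×0.16993 + 0.626×0.088235 = 0.11879.
Under exogeneity, PAF = [P(Y=1) − p₀] / P(Y=1).
PAF = (0.11879 − 0.088235) / 0.11879 ≈ 0.2572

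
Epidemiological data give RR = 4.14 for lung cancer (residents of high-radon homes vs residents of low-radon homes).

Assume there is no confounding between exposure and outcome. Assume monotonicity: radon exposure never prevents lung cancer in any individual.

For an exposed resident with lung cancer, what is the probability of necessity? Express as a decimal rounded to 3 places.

Under exogeneity and monotonicity, PN = (RR − 1) / RR = 1 − 1/RR.
PN = (4.14 − 1) / 4.14 = 3.14 / 4.14 ≈ 0.7585

PN ≈ 0.758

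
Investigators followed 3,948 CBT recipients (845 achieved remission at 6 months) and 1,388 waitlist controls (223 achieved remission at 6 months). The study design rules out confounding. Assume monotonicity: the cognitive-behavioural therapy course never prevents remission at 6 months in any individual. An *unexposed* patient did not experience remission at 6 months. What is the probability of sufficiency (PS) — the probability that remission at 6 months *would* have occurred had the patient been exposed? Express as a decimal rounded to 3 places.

PS ≈ 0.064

p₁ = P(outcome | exposed) = 845/3948 = 0.21403
p₀ = P(outcome | unexposed) = 223/1388 = 0.16066
Under exogeneity and monotonicity, PS = (p₁ − p₀) / (1 − p₀).
PS = (0.21403 − 0.16066) / (1 − 0.16066) = 0.05337 / 0.83934 ≈ 0.0636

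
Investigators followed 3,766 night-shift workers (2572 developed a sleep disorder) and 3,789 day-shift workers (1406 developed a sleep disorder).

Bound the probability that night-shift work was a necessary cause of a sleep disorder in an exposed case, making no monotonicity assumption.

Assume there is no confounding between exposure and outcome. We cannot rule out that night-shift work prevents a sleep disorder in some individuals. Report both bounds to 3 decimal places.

0.457 ≤ PN ≤ 0.921

p₁ = P(outcome | exposed) = 2572/3766 = 0.68295
p₀ = P(outcome | unexposed) = 1406/3789 = 0.37107
Under exogeneity alone the bounds on PN are max{0,(p₁−p₀)/p₁} ≤ PN ≤ min{1,(1−p₀)/p₁}.
  lower = (p₁ − p₀)/p₁ = 0.31188 / 0.68295 ≈ 0.4567
  upper = min{1, (1 − p₀)/p₁} = 0.62893 / 0.68295 ≈ 0.9209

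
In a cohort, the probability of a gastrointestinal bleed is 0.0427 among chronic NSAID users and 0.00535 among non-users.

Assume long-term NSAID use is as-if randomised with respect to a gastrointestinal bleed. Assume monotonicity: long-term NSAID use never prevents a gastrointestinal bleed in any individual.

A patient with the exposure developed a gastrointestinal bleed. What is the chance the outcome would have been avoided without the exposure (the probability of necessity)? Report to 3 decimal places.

Let p₁ = 0.0427, p₀ = 0.00535.
Under exogeneity and monotonicity, PN = (p₁ − p₀) / p₁.
PN = (0.0427 − 0.00535) / 0.0427 = 0.03735 / 0.0427 ≈ 0.8747

PN ≈ 0.875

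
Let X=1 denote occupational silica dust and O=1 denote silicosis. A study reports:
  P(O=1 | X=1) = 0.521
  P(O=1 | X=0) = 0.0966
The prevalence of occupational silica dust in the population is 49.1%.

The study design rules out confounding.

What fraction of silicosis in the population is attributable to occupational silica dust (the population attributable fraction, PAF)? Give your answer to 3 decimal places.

Let p₁ = 0.521, p₀ = 0.0966.
Overall risk P(Y=1) = π·p₁ + (1−π)·p₀ = 0.491×0.521 + 0.509×0.0966 = 0.30498.
Under exogeneity, PAF = [P(Y=1) − p₀] / P(Y=1).
PAF = (0.30498 − 0.0966) / 0.30498 ≈ 0.6833

PAF ≈ 0.683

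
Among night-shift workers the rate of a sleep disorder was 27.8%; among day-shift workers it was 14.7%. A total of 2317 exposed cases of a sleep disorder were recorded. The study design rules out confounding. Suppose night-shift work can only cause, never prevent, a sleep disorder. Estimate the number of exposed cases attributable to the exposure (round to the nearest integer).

p₁ = 0.278, p₀ = 0.147.
PN = (p₁ − p₀)/p₁ = (0.278 − 0.147) / 0.278 ≈ 0.47122.
Attributable cases ≈ PN × (exposed cases) = 0.47122 × 2317 ≈ 1091.82.

about 1092 cases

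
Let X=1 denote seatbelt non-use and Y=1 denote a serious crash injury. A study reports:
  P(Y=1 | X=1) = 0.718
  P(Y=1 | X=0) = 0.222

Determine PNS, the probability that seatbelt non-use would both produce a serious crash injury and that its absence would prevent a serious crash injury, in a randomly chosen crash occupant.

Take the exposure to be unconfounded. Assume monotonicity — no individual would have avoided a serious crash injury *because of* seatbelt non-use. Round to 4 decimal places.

Let p₁ = 0.718, p₀ = 0.222.
Under exogeneity and monotonicity, PNS = p₁ − p₀.
PNS = 0.718 − 0.222 = 0.496

PNS ≈ 0.4960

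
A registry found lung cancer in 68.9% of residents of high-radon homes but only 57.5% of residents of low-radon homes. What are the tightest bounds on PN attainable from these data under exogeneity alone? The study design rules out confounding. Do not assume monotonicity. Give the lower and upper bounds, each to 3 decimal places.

0.165 ≤ PN ≤ 0.617

p₁ = 0.689, p₀ = 0.575.
Under exogeneity alone the bounds on PN are max{0,(p₁−p₀)/p₁} ≤ PN ≤ min{1,(1−p₀)/p₁}.
  lower = (p₁ − p₀)/p₁ = 0.114 / 0.689 ≈ 0.1655
  upper = min{1, (1 − p₀)/p₁} = 0.425 / 0.689 ≈ 0.6168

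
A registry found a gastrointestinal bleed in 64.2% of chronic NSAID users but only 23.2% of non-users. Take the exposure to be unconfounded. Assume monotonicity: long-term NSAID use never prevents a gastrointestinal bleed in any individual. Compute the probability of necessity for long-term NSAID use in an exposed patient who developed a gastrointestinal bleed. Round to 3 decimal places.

PN ≈ 0.639

p₁ = 0.642, p₀ = 0.232.
Under exogeneity and monotonicity, PN = (p₁ − p₀) / p₁.
PN = (0.642 − 0.232) / 0.642 = 0.41 / 0.642 ≈ 0.6386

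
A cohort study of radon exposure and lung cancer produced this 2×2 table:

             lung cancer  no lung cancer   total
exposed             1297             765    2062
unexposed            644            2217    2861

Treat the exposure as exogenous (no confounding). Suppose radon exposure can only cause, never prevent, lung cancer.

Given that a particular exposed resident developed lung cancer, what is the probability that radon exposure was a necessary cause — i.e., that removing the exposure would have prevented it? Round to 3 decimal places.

p₁ = P(outcome | exposed) = 1297/2062 = 0.629
p₀ = P(outcome | unexposed) = 644/2861 = 0.2251
Under exogeneity and monotonicity, PN = (p₁ − p₀)/p₁.
PN = (0.629 − 0.2251) / 0.629 ≈ 0.6421

PN ≈ 0.642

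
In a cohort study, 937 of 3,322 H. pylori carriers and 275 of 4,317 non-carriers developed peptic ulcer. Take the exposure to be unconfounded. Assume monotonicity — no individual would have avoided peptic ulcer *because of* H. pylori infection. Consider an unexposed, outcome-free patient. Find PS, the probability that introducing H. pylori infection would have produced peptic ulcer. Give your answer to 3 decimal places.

p₁ = P(outcome | exposed) = 937/3322 = 0.28206
p₀ = P(outcome | unexposed) = 275/4317 = 0.063702
Under exogeneity and monotonicity, PS = (p₁ − p₀) / (1 − p₀).
PS = (0.28206 − 0.063702) / (1 − 0.063702) = 0.21836 / 0.9363 ≈ 0.2332

PS ≈ 0.233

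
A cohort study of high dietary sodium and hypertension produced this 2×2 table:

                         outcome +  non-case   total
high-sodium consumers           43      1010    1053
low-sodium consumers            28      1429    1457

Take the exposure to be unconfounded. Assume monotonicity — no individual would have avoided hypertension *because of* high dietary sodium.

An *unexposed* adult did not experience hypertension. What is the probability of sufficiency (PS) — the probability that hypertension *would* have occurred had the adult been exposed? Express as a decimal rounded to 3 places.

PS ≈ 0.022

p₁ = P(outcome | exposed) = 43/1053 = 0.040836
p₀ = P(outcome | unexposed) = 28/1457 = 0.019218
Under exogeneity and monotonicity, PS = (p₁ − p₀)/(1 − p₀).
PS = (0.040836 − 0.019218) / 0.98078 ≈ 0.0220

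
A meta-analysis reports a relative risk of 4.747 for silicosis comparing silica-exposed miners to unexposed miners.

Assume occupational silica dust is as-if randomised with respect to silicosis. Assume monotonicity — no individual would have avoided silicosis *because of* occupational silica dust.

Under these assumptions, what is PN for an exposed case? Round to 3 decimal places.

Under exogeneity and monotonicity, PN = (RR − 1) / RR = 1 − 1/RR.
PN = (4.747 − 1) / 4.747 = 3.747 / 4.747 ≈ 0.7893

PN ≈ 0.789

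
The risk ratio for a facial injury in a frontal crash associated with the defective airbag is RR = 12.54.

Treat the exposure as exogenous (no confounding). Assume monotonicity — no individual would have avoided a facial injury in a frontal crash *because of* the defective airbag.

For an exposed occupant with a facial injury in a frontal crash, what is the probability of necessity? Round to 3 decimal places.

Under exogeneity and monotonicity, PN = (RR − 1) / RR = 1 − 1/RR.
PN = (12.54 − 1) / 12.54 = 11.54 / 12.54 ≈ 0.9203

PN ≈ 0.920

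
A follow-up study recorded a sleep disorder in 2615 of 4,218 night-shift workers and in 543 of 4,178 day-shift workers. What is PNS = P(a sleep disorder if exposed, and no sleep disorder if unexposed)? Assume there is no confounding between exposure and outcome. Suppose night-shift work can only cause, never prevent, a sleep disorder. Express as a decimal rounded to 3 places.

PNS ≈ 0.490

p₁ = P(outcome | exposed) = 2615/4218 = 0.61996
p₀ = P(outcome | unexposed) = 543/4178 = 0.12997
Under exogeneity and monotonicity, PNS = p₁ − p₀.
PNS = 0.61996 − 0.12997 = 0.49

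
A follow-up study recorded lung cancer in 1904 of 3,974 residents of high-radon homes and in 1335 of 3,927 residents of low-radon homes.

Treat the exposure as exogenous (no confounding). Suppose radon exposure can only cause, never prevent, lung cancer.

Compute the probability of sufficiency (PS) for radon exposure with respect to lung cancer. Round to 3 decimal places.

p₁ = P(outcome | exposed) = 1904/3974 = 0.47911
p₀ = P(outcome | unexposed) = 1335/3927 = 0.33995
Under exogeneity and monotonicity, PS = (p₁ − p₀) / (1 − p₀).
PS = (0.47911 − 0.33995) / (1 − 0.33995) = 0.13916 / 0.66005 ≈ 0.2108

PS ≈ 0.211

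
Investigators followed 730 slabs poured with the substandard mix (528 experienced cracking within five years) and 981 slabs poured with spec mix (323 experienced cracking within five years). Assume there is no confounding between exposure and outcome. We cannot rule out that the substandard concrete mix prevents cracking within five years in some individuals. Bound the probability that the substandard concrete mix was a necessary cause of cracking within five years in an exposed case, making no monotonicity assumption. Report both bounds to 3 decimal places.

0.545 ≤ PN ≤ 0.927

p₁ = P(outcome | exposed) = 528/730 = 0.72329
p₀ = P(outcome | unexposed) = 323/981 = 0.32926
Under exogeneity alone the bounds on PN are max{0,(p₁−p₀)/p₁} ≤ PN ≤ min{1,(1−p₀)/p₁}.
  lower = (p₁ − p₀)/p₁ = 0.39403 / 0.72329 ≈ 0.5448
  upper = min{1, (1 − p₀)/p₁} = 0.67074 / 0.72329 ≈ 0.9274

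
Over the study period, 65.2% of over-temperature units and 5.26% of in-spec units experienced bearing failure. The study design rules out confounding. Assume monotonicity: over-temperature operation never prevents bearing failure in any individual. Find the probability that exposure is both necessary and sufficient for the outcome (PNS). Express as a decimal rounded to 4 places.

PNS ≈ 0.5994

p₁ = 0.652, p₀ = 0.0526.
Under exogeneity and monotonicity, PNS = p₁ − p₀.
PNS = 0.652 − 0.0526 = 0.5994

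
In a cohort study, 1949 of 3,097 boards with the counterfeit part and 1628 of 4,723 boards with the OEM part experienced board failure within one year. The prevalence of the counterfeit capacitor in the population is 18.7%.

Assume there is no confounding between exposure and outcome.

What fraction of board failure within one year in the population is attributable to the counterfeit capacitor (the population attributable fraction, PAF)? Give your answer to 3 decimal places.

p₁ = P(outcome | exposed) = 1949/3097 = 0.62932
p₀ = P(outcome | unexposed) = 1628/4723 = 0.3447
Overall risk P(Y=1) = π·p₁ + (1−π)·p₀ = 0.187×0.62932 + 0.813×0.3447 = 0.39792.
Under exogeneity, PAF = [P(Y=1) − p₀] / P(Y=1).
PAF = (0.39792 − 0.3447) / 0.39792 ≈ 0.1338

PAF ≈ 0.134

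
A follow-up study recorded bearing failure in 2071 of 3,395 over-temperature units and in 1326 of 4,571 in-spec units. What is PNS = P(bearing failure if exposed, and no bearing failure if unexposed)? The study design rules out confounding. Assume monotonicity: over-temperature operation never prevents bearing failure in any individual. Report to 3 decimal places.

p₁ = P(outcome | exposed) = 2071/3395 = 0.61001
p₀ = P(outcome | unexposed) = 1326/4571 = 0.29009
Under exogeneity and monotonicity, PNS = p₁ − p₀.
PNS = 0.61001 − 0.29009 = 0.31993

PNS ≈ 0.320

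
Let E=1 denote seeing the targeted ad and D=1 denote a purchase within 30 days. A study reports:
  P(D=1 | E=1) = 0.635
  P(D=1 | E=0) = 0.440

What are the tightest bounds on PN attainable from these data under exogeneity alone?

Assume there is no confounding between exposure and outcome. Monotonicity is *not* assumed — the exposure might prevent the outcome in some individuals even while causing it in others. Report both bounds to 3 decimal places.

0.307 ≤ PN ≤ 0.882

Let p₁ = 0.635, p₀ = 0.44.
Under exogeneity alone the bounds on PN are max{0,(p₁−p₀)/p₁} ≤ PN ≤ min{1,(1−p₀)/p₁}.
  lower = (p₁ − p₀)/p₁ = 0.195 / 0.635 ≈ 0.3071
  upper = min{1, (1 − p₀)/p₁} = 0.56 / 0.635 ≈ 0.8819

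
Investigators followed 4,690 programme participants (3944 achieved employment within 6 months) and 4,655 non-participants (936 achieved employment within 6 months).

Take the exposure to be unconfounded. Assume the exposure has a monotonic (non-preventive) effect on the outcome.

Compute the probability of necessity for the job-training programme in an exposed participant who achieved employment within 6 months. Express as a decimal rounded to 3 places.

p₁ = P(outcome | exposed) = 3944/4690 = 0.84094
p₀ = P(outcome | unexposed) = 936/4655 = 0.20107
Under exogeneity and monotonicity, PN = (p₁ − p₀) / p₁.
PN = (0.84094 − 0.20107) / 0.84094 = 0.63986 / 0.84094 ≈ 0.7609

PN ≈ 0.761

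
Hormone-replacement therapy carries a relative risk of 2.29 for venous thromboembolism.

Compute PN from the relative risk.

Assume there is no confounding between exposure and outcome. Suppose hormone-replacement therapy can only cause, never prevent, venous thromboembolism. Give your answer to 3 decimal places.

PN ≈ 0.563

Under exogeneity and monotonicity, PN = (RR − 1) / RR = 1 − 1/RR.
PN = (2.29 − 1) / 2.29 = 1.29 / 2.29 ≈ 0.5633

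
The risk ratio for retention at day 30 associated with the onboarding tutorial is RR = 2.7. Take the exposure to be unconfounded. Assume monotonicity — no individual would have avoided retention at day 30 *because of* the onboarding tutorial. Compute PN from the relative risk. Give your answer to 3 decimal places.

PN ≈ 0.630

Under exogeneity and monotonicity, PN = (RR − 1) / RR = 1 − 1/RR.
PN = (2.7 − 1) / 2.7 = 1.7 / 2.7 ≈ 0.6296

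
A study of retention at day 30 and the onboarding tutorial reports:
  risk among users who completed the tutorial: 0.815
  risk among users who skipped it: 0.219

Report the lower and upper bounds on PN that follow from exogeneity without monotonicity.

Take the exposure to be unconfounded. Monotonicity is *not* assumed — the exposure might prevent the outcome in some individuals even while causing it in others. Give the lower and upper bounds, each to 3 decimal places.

Let p₁ = 0.815, p₀ = 0.219.
Under exogeneity alone the bounds on PN are max{0,(p₁−p₀)/p₁} ≤ PN ≤ min{1,(1−p₀)/p₁}.
  lower = (p₁ − p₀)/p₁ = 0.596 / 0.815 ≈ 0.7313
  upper = min{1, (1 − p₀)/p₁} = 0.781 / 0.815 ≈ 0.9583

0.731 ≤ PN ≤ 0.958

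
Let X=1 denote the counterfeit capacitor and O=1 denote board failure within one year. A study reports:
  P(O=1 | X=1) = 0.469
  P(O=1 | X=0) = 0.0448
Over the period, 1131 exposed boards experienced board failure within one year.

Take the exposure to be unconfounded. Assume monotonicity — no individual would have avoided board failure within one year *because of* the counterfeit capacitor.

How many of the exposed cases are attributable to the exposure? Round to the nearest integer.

Let p₁ = 0.469, p₀ = 0.0448.
PN = (p₁ − p₀)/p₁ = (0.469 − 0.0448) / 0.469 ≈ 0.90448.
Attributable cases ≈ PN × (exposed cases) = 0.90448 × 1131 ≈ 1022.96.

about 1023 cases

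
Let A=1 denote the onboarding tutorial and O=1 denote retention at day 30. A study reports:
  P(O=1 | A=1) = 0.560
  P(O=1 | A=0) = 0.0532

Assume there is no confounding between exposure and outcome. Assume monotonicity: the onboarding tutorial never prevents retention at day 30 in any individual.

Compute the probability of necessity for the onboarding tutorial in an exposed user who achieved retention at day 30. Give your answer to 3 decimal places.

Let p₁ = 0.56, p₀ = 0.0532.
Under exogeneity and monotonicity, PN = (p₁ − p₀) / p₁.
PN = (0.56 − 0.0532) / 0.56 = 0.5068 / 0.56 ≈ 0.9050

PN ≈ 0.905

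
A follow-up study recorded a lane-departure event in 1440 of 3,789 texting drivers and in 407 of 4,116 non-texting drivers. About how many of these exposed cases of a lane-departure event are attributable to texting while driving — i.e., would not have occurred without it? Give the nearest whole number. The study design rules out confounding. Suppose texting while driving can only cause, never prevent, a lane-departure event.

p₁ = P(outcome | exposed) = 1440/3789 = 0.38005
p₀ = P(outcome | unexposed) = 407/4116 = 0.098882
PN = (p₁ − p₀)/p₁ = (0.38005 − 0.098882) / 0.38005 ≈ 0.73982.
Attributable cases ≈ PN × (exposed cases) = 0.73982 × 1440 ≈ 1065.33.

about 1065 cases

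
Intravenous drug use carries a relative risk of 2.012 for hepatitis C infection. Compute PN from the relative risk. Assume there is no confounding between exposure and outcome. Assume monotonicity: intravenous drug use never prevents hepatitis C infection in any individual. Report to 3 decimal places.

Under exogeneity and monotonicity, PN = (RR − 1) / RR = 1 − 1/RR.
PN = (2.012 − 1) / 2.012 = 1.012 / 2.012 ≈ 0.5030

PN ≈ 0.503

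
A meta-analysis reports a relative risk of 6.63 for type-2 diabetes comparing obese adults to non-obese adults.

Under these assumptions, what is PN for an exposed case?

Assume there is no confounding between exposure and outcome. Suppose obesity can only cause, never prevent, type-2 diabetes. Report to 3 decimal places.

PN ≈ 0.849

Under exogeneity and monotonicity, PN = (RR − 1) / RR = 1 − 1/RR.
PN = (6.63 − 1) / 6.63 = 5.63 / 6.63 ≈ 0.8492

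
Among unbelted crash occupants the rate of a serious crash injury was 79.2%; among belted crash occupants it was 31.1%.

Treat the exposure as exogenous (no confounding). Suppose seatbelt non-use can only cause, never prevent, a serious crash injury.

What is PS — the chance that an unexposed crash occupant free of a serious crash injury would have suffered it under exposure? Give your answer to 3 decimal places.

PS ≈ 0.698

p₁ = 0.792, p₀ = 0.311.
Under exogeneity and monotonicity, PS = (p₁ − p₀) / (1 − p₀).
PS = (0.792 − 0.311) / (1 − 0.311) = 0.481 / 0.689 ≈ 0.6981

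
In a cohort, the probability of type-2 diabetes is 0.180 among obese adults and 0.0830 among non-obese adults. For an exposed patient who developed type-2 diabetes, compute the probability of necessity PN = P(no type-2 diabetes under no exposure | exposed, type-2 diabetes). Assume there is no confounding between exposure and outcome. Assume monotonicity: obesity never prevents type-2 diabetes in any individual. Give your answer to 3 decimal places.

Let p₁ = 0.18, p₀ = 0.083.
Under exogeneity and monotonicity, PN = (p₁ − p₀) / p₁.
PN = (0.18 − 0.083) / 0.18 = 0.097 / 0.18 ≈ 0.5389

PN ≈ 0.539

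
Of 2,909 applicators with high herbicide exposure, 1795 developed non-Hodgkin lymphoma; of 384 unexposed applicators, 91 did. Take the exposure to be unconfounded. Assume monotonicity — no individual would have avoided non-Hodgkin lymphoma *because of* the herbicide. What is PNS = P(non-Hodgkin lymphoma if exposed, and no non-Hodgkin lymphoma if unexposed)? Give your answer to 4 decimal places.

p₁ = P(outcome | exposed) = 1795/2909 = 0.61705
p₀ = P(outcome | unexposed) = 91/384 = 0.23698
Under exogeneity and monotonicity, PNS = p₁ − p₀.
PNS = 0.61705 − 0.23698 = 0.38007

PNS ≈ 0.3801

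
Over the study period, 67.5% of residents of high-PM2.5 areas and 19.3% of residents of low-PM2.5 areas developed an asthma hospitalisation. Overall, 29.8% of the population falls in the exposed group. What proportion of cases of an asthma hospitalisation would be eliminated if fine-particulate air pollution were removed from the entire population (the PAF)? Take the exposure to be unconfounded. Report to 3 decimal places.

p₁ = 0.675, p₀ = 0.193.
Overall risk P(Y=1) = π·p₁ + (1−π)·p₀ = 0.298×0.675 + 0.702×0.193 = 0.33664.
Under exogeneity, PAF = [P(Y=1) − p₀] / P(Y=1).
PAF = (0.33664 − 0.193) / 0.33664 ≈ 0.4267

PAF ≈ 0.427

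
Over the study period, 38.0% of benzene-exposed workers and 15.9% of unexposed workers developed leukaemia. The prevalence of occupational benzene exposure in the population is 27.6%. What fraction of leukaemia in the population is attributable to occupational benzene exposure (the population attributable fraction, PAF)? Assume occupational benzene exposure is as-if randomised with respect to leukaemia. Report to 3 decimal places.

p₁ = 0.38, p₀ = 0.159.
Overall risk P(Y=1) = π·p₁ + (1−π)·p₀ = 0.276×0.38 + 0.724×0.159 = 0.22.
Under exogeneity, PAF = [P(Y=1) − p₀] / P(Y=1).
PAF = (0.22 − 0.159) / 0.22 ≈ 0.2773

PAF ≈ 0.277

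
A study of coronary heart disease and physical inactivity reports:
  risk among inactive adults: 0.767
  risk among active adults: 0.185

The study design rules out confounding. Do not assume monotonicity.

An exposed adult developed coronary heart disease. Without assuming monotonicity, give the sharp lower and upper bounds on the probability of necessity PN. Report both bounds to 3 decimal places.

0.759 ≤ PN ≤ 1.000

Let p₁ = 0.767, p₀ = 0.185.
Under exogeneity alone the bounds on PN are max{0,(p₁−p₀)/p₁} ≤ PN ≤ min{1,(1−p₀)/p₁}.
  lower = (p₁ − p₀)/p₁ = 0.582 / 0.767 ≈ 0.7588
  upper = min{1, (1 − p₀)/p₁} = 0.815 / 0.767 ≈ 1.0626 → capped at 1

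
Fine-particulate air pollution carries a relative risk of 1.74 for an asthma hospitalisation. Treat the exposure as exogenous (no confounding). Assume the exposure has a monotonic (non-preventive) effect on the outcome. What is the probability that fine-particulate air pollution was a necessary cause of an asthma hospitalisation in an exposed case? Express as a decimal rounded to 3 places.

Under exogeneity and monotonicity, PN = (RR − 1) / RR = 1 − 1/RR.
PN = (1.74 − 1) / 1.74 = 0.74 / 1.74 ≈ 0.4253

PN ≈ 0.425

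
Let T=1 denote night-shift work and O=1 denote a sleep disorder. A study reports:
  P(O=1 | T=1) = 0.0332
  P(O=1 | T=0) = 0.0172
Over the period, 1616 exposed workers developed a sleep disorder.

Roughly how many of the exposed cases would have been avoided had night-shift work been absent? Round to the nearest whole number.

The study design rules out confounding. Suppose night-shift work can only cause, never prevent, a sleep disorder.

Let p₁ = 0.0332, p₀ = 0.0172.
PN = (p₁ − p₀)/p₁ = (0.0332 − 0.0172) / 0.0332 ≈ 0.48193.
Attributable cases ≈ PN × (exposed cases) = 0.48193 × 1616 ≈ 778.80.

about 779 cases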